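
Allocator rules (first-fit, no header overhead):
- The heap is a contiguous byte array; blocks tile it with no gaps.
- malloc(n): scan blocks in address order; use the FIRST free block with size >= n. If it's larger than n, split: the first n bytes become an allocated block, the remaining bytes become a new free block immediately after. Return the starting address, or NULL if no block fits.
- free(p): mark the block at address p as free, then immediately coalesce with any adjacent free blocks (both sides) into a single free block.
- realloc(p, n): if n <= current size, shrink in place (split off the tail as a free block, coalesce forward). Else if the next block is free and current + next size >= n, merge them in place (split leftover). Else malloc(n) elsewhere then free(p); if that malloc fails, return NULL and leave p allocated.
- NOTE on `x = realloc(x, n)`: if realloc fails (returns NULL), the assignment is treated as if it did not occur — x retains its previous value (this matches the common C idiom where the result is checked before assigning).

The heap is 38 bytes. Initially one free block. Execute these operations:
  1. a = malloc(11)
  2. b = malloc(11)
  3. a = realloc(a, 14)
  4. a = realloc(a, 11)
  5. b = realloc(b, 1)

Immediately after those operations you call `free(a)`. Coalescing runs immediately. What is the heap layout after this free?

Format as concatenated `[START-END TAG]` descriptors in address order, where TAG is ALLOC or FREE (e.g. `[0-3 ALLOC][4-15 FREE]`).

Answer: [0-10 FREE][11-11 ALLOC][12-37 FREE]

Derivation:
Op 1: a = malloc(11) -> a = 0; heap: [0-10 ALLOC][11-37 FREE]
Op 2: b = malloc(11) -> b = 11; heap: [0-10 ALLOC][11-21 ALLOC][22-37 FREE]
Op 3: a = realloc(a, 14) -> a = 22; heap: [0-10 FREE][11-21 ALLOC][22-35 ALLOC][36-37 FREE]
Op 4: a = realloc(a, 11) -> a = 22; heap: [0-10 FREE][11-21 ALLOC][22-32 ALLOC][33-37 FREE]
Op 5: b = realloc(b, 1) -> b = 11; heap: [0-10 FREE][11-11 ALLOC][12-21 FREE][22-32 ALLOC][33-37 FREE]
free(a): a = 22 -> block [22-32 ALLOC]; mark free, coalesce with adjacent free neighbors -> [0-10 FREE][11-11 ALLOC][12-37 FREE]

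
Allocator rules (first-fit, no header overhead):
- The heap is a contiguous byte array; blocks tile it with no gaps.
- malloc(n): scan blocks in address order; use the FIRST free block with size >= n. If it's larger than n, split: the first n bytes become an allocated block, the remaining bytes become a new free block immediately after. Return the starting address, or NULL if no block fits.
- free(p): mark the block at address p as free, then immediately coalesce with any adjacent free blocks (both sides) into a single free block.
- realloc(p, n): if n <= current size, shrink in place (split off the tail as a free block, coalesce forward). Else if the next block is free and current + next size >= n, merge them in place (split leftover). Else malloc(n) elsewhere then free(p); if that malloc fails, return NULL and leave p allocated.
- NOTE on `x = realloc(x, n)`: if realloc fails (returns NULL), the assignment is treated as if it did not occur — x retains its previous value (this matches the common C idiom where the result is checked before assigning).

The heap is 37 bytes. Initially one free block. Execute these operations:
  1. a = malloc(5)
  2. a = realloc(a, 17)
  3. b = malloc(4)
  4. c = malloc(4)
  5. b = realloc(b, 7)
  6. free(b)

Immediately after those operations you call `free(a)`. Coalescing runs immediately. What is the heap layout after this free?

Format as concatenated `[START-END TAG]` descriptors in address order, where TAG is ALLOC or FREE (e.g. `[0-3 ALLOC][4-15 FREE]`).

Op 1: a = malloc(5) -> a = 0; heap: [0-4 ALLOC][5-36 FREE]
Op 2: a = realloc(a, 17) -> a = 0; heap: [0-16 ALLOC][17-36 FREE]
Op 3: b = malloc(4) -> b = 17; heap: [0-16 ALLOC][17-20 ALLOC][21-36 FREE]
Op 4: c = malloc(4) -> c = 21; heap: [0-16 ALLOC][17-20 ALLOC][21-24 ALLOC][25-36 FREE]
Op 5: b = realloc(b, 7) -> b = 25; heap: [0-16 ALLOC][17-20 FREE][21-24 ALLOC][25-31 ALLOC][32-36 FREE]
Op 6: free(b) -> (freed b); heap: [0-16 ALLOC][17-20 FREE][21-24 ALLOC][25-36 FREE]
free(a): a = 0 -> block [0-16 ALLOC]; mark free, coalesce with adjacent free neighbors -> [0-20 FREE][21-24 ALLOC][25-36 FREE]

Answer: [0-20 FREE][21-24 ALLOC][25-36 FREE]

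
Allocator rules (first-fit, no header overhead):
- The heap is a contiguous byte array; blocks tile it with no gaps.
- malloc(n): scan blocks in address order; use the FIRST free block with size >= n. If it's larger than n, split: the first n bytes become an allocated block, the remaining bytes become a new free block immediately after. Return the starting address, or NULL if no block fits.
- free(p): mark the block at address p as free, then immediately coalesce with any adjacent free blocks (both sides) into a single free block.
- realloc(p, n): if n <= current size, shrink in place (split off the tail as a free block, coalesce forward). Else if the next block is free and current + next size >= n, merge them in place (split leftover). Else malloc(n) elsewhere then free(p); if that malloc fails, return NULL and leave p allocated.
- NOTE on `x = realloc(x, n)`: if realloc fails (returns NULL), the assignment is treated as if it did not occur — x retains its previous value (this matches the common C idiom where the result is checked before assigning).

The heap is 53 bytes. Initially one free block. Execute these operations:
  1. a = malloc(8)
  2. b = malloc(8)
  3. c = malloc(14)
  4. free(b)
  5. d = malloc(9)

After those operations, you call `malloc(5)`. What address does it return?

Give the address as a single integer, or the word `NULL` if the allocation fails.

Op 1: a = malloc(8) -> a = 0; heap: [0-7 ALLOC][8-52 FREE]
Op 2: b = malloc(8) -> b = 8; heap: [0-7 ALLOC][8-15 ALLOC][16-52 FREE]
Op 3: c = malloc(14) -> c = 16; heap: [0-7 ALLOC][8-15 ALLOC][16-29 ALLOC][30-52 FREE]
Op 4: free(b) -> (freed b); heap: [0-7 ALLOC][8-15 FREE][16-29 ALLOC][30-52 FREE]
Op 5: d = malloc(9) -> d = 30; heap: [0-7 ALLOC][8-15 FREE][16-29 ALLOC][30-38 ALLOC][39-52 FREE]
malloc(5): first-fit scan over [0-7 ALLOC][8-15 FREE][16-29 ALLOC][30-38 ALLOC][39-52 FREE] -> 8

Answer: 8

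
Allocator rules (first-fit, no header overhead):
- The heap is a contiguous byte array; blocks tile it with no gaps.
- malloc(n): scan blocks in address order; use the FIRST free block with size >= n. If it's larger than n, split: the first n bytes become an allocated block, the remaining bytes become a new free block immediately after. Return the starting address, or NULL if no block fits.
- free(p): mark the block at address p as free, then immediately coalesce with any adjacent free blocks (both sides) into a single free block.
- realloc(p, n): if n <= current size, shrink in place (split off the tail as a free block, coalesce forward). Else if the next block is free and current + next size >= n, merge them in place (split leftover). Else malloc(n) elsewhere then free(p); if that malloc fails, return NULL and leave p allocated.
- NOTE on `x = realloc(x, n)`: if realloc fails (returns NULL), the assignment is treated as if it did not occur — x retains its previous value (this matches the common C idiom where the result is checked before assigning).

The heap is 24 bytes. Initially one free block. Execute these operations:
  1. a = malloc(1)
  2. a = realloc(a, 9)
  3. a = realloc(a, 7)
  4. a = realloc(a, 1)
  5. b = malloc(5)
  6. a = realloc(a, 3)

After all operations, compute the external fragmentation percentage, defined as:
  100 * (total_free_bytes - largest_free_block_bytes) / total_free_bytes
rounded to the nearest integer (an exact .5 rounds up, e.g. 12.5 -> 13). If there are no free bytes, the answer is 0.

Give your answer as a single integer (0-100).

Answer: 6

Derivation:
Op 1: a = malloc(1) -> a = 0; heap: [0-0 ALLOC][1-23 FREE]
Op 2: a = realloc(a, 9) -> a = 0; heap: [0-8 ALLOC][9-23 FREE]
Op 3: a = realloc(a, 7) -> a = 0; heap: [0-6 ALLOC][7-23 FREE]
Op 4: a = realloc(a, 1) -> a = 0; heap: [0-0 ALLOC][1-23 FREE]
Op 5: b = malloc(5) -> b = 1; heap: [0-0 ALLOC][1-5 ALLOC][6-23 FREE]
Op 6: a = realloc(a, 3) -> a = 6; heap: [0-0 FREE][1-5 ALLOC][6-8 ALLOC][9-23 FREE]
Free blocks: [1 15] total_free=16 largest=15 -> 100*(16-15)/16 = 100/16 = 6.25 -> rounds to 6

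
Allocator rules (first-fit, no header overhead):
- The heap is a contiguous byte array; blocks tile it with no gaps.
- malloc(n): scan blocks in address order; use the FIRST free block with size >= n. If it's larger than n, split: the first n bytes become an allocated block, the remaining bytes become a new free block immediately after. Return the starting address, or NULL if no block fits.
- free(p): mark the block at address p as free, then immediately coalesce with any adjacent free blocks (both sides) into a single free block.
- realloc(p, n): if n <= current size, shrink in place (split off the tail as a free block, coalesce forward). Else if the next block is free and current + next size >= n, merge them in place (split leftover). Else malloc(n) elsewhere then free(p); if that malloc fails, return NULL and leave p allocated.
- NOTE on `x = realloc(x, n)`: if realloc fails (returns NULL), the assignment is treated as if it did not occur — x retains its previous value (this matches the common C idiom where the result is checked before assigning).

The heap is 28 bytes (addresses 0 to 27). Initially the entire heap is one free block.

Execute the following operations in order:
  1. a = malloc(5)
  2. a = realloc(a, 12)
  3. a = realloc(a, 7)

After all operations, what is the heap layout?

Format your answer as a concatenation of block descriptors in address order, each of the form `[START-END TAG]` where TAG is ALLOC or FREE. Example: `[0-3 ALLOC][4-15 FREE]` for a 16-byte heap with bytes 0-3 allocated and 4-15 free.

Op 1: a = malloc(5) -> a = 0; heap: [0-4 ALLOC][5-27 FREE]
Op 2: a = realloc(a, 12) -> a = 0; heap: [0-11 ALLOC][12-27 FREE]
Op 3: a = realloc(a, 7) -> a = 0; heap: [0-6 ALLOC][7-27 FREE]

Answer: [0-6 ALLOC][7-27 FREE]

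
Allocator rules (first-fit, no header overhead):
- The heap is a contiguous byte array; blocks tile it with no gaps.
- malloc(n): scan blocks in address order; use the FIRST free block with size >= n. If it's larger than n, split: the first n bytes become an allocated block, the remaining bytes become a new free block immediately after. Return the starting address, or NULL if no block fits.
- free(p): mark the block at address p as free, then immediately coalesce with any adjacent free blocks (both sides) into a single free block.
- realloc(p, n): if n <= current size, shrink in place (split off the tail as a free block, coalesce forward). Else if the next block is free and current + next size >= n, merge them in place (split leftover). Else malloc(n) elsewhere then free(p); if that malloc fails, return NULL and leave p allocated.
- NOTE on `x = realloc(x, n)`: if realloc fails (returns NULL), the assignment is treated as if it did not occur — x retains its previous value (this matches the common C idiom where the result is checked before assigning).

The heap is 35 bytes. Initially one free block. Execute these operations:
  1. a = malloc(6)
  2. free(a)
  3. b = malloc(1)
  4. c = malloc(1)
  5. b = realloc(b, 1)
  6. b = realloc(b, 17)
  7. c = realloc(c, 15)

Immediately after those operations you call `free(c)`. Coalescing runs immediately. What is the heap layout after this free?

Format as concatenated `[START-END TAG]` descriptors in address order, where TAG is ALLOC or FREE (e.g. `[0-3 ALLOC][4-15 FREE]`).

Op 1: a = malloc(6) -> a = 0; heap: [0-5 ALLOC][6-34 FREE]
Op 2: free(a) -> (freed a); heap: [0-34 FREE]
Op 3: b = malloc(1) -> b = 0; heap: [0-0 ALLOC][1-34 FREE]
Op 4: c = malloc(1) -> c = 1; heap: [0-0 ALLOC][1-1 ALLOC][2-34 FREE]
Op 5: b = realloc(b, 1) -> b = 0; heap: [0-0 ALLOC][1-1 ALLOC][2-34 FREE]
Op 6: b = realloc(b, 17) -> b = 2; heap: [0-0 FREE][1-1 ALLOC][2-18 ALLOC][19-34 FREE]
Op 7: c = realloc(c, 15) -> c = 19; heap: [0-1 FREE][2-18 ALLOC][19-33 ALLOC][34-34 FREE]
free(c): c = 19 -> block [19-33 ALLOC]; mark free, coalesce with adjacent free neighbors -> [0-1 FREE][2-18 ALLOC][19-34 FREE]

Answer: [0-1 FREE][2-18 ALLOC][19-34 FREE]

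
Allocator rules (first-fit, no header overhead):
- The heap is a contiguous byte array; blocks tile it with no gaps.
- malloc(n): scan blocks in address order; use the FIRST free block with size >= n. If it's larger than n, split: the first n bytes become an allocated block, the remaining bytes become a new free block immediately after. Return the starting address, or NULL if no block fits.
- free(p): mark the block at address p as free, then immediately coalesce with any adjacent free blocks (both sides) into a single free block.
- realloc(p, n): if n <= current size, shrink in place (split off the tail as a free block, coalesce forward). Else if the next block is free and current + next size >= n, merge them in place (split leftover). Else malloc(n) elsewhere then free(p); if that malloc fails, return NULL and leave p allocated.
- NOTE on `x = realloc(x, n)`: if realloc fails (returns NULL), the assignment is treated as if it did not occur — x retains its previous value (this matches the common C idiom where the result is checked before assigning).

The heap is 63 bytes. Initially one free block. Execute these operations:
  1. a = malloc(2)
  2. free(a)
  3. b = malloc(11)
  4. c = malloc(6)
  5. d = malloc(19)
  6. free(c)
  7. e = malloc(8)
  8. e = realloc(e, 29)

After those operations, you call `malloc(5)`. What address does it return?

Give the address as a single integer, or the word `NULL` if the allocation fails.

Answer: 11

Derivation:
Op 1: a = malloc(2) -> a = 0; heap: [0-1 ALLOC][2-62 FREE]
Op 2: free(a) -> (freed a); heap: [0-62 FREE]
Op 3: b = malloc(11) -> b = 0; heap: [0-10 ALLOC][11-62 FREE]
Op 4: c = malloc(6) -> c = 11; heap: [0-10 ALLOC][11-16 ALLOC][17-62 FREE]
Op 5: d = malloc(19) -> d = 17; heap: [0-10 ALLOC][11-16 ALLOC][17-35 ALLOC][36-62 FREE]
Op 6: free(c) -> (freed c); heap: [0-10 ALLOC][11-16 FREE][17-35 ALLOC][36-62 FREE]
Op 7: e = malloc(8) -> e = 36; heap: [0-10 ALLOC][11-16 FREE][17-35 ALLOC][36-43 ALLOC][44-62 FREE]
Op 8: e = realloc(e, 29) -> NULL (e unchanged); heap: [0-10 ALLOC][11-16 FREE][17-35 ALLOC][36-43 ALLOC][44-62 FREE]
malloc(5): first-fit scan over [0-10 ALLOC][11-16 FREE][17-35 ALLOC][36-43 ALLOC][44-62 FREE] -> 11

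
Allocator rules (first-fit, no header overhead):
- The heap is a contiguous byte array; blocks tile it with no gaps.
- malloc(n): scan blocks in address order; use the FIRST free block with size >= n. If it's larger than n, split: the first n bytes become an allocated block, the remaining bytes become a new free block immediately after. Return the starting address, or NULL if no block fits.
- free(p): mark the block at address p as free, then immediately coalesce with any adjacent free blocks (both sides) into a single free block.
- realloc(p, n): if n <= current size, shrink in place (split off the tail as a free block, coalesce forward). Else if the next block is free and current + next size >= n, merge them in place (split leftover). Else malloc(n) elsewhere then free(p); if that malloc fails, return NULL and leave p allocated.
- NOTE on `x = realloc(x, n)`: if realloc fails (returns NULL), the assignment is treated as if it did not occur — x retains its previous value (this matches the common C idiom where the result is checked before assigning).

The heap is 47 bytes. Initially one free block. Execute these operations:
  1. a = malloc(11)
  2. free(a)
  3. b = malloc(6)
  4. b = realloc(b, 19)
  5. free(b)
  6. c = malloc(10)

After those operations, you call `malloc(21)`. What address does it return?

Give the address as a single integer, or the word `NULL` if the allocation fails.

Op 1: a = malloc(11) -> a = 0; heap: [0-10 ALLOC][11-46 FREE]
Op 2: free(a) -> (freed a); heap: [0-46 FREE]
Op 3: b = malloc(6) -> b = 0; heap: [0-5 ALLOC][6-46 FREE]
Op 4: b = realloc(b, 19) -> b = 0; heap: [0-18 ALLOC][19-46 FREE]
Op 5: free(b) -> (freed b); heap: [0-46 FREE]
Op 6: c = malloc(10) -> c = 0; heap: [0-9 ALLOC][10-46 FREE]
malloc(21): first-fit scan over [0-9 ALLOC][10-46 FREE] -> 10

Answer: 10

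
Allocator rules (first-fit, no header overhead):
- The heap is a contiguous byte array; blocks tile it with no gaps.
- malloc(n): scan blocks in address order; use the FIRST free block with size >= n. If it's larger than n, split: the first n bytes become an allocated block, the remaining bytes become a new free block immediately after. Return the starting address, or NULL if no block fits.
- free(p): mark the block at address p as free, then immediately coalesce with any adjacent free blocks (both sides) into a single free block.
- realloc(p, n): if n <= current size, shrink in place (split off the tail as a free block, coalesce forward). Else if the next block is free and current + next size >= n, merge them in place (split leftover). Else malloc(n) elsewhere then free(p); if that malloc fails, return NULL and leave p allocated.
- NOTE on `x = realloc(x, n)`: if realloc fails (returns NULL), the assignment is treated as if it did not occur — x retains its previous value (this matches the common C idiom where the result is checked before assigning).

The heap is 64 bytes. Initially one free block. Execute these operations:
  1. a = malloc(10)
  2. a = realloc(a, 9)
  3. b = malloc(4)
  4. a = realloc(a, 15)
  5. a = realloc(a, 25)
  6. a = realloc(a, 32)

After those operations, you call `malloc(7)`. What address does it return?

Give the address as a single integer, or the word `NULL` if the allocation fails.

Op 1: a = malloc(10) -> a = 0; heap: [0-9 ALLOC][10-63 FREE]
Op 2: a = realloc(a, 9) -> a = 0; heap: [0-8 ALLOC][9-63 FREE]
Op 3: b = malloc(4) -> b = 9; heap: [0-8 ALLOC][9-12 ALLOC][13-63 FREE]
Op 4: a = realloc(a, 15) -> a = 13; heap: [0-8 FREE][9-12 ALLOC][13-27 ALLOC][28-63 FREE]
Op 5: a = realloc(a, 25) -> a = 13; heap: [0-8 FREE][9-12 ALLOC][13-37 ALLOC][38-63 FREE]
Op 6: a = realloc(a, 32) -> a = 13; heap: [0-8 FREE][9-12 ALLOC][13-44 ALLOC][45-63 FREE]
malloc(7): first-fit scan over [0-8 FREE][9-12 ALLOC][13-44 ALLOC][45-63 FREE] -> 0

Answer: 0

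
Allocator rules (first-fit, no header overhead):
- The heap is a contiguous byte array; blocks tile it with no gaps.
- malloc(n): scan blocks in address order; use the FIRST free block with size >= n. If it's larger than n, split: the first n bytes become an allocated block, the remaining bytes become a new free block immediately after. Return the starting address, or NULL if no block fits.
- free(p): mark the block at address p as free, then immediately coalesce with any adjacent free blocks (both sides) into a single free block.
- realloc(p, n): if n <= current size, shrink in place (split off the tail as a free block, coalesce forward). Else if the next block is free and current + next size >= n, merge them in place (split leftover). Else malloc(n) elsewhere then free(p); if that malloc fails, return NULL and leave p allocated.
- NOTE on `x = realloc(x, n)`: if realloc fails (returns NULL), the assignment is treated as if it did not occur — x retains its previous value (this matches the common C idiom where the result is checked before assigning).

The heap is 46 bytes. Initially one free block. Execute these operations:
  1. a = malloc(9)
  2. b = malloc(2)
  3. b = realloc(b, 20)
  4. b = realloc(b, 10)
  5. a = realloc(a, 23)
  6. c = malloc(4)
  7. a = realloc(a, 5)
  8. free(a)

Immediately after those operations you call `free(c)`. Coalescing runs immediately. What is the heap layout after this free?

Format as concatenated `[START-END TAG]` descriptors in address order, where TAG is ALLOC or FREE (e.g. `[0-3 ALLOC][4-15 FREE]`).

Answer: [0-8 FREE][9-18 ALLOC][19-45 FREE]

Derivation:
Op 1: a = malloc(9) -> a = 0; heap: [0-8 ALLOC][9-45 FREE]
Op 2: b = malloc(2) -> b = 9; heap: [0-8 ALLOC][9-10 ALLOC][11-45 FREE]
Op 3: b = realloc(b, 20) -> b = 9; heap: [0-8 ALLOC][9-28 ALLOC][29-45 FREE]
Op 4: b = realloc(b, 10) -> b = 9; heap: [0-8 ALLOC][9-18 ALLOC][19-45 FREE]
Op 5: a = realloc(a, 23) -> a = 19; heap: [0-8 FREE][9-18 ALLOC][19-41 ALLOC][42-45 FREE]
Op 6: c = malloc(4) -> c = 0; heap: [0-3 ALLOC][4-8 FREE][9-18 ALLOC][19-41 ALLOC][42-45 FREE]
Op 7: a = realloc(a, 5) -> a = 19; heap: [0-3 ALLOC][4-8 FREE][9-18 ALLOC][19-23 ALLOC][24-45 FREE]
Op 8: free(a) -> (freed a); heap: [0-3 ALLOC][4-8 FREE][9-18 ALLOC][19-45 FREE]
free(c): c = 0 -> block [0-3 ALLOC]; mark free, coalesce with adjacent free neighbors -> [0-8 FREE][9-18 ALLOC][19-45 FREE]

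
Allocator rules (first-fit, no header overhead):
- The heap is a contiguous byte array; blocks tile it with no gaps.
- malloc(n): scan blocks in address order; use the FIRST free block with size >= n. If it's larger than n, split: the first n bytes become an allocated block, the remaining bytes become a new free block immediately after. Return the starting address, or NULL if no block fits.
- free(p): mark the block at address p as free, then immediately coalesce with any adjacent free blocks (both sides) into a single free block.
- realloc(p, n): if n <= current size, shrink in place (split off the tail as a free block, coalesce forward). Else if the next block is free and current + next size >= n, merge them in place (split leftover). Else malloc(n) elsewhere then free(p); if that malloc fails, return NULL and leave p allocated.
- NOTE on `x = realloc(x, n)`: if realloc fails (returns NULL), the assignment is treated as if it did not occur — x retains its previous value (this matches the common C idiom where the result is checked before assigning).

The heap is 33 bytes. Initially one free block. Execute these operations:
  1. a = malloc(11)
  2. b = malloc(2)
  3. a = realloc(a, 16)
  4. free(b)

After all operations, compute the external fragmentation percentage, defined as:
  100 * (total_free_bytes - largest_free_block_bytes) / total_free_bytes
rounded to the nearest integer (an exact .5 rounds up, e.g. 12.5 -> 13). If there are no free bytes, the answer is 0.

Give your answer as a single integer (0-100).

Answer: 24

Derivation:
Op 1: a = malloc(11) -> a = 0; heap: [0-10 ALLOC][11-32 FREE]
Op 2: b = malloc(2) -> b = 11; heap: [0-10 ALLOC][11-12 ALLOC][13-32 FREE]
Op 3: a = realloc(a, 16) -> a = 13; heap: [0-10 FREE][11-12 ALLOC][13-28 ALLOC][29-32 FREE]
Op 4: free(b) -> (freed b); heap: [0-12 FREE][13-28 ALLOC][29-32 FREE]
Free blocks: [13 4] total_free=17 largest=13 -> 100*(17-13)/17 = 400/17 ≈ 23.529 -> rounds to 24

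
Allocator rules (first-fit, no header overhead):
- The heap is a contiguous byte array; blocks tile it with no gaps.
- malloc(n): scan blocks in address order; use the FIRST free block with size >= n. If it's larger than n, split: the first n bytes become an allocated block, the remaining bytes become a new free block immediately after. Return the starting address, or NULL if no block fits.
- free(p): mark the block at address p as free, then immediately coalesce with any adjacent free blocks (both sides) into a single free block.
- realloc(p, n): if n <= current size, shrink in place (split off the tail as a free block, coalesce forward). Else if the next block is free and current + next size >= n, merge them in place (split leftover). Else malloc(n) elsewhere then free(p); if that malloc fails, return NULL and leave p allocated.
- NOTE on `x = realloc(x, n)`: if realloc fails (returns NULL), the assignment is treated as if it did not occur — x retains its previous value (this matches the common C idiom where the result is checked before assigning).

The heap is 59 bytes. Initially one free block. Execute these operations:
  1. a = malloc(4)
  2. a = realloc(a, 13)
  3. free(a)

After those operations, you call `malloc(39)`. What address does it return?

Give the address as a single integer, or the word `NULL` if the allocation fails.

Answer: 0

Derivation:
Op 1: a = malloc(4) -> a = 0; heap: [0-3 ALLOC][4-58 FREE]
Op 2: a = realloc(a, 13) -> a = 0; heap: [0-12 ALLOC][13-58 FREE]
Op 3: free(a) -> (freed a); heap: [0-58 FREE]
malloc(39): first-fit scan over [0-58 FREE] -> 0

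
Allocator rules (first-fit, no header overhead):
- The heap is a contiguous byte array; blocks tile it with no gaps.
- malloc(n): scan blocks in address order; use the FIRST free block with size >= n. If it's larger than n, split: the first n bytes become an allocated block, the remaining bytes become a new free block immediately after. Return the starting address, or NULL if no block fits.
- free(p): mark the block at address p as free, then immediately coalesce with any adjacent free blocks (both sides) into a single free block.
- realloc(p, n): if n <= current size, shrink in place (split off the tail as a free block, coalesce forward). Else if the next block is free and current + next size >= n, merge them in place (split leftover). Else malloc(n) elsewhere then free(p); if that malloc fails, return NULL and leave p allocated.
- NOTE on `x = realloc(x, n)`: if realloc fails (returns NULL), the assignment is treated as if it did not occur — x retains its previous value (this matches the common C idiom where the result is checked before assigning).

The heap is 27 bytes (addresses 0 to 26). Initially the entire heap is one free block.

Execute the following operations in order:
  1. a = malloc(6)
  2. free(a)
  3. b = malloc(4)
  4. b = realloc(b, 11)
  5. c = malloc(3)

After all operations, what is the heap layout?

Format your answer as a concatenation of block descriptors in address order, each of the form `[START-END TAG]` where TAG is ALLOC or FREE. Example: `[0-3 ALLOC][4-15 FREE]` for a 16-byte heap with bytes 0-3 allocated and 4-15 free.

Op 1: a = malloc(6) -> a = 0; heap: [0-5 ALLOC][6-26 FREE]
Op 2: free(a) -> (freed a); heap: [0-26 FREE]
Op 3: b = malloc(4) -> b = 0; heap: [0-3 ALLOC][4-26 FREE]
Op 4: b = realloc(b, 11) -> b = 0; heap: [0-10 ALLOC][11-26 FREE]
Op 5: c = malloc(3) -> c = 11; heap: [0-10 ALLOC][11-13 ALLOC][14-26 FREE]

Answer: [0-10 ALLOC][11-13 ALLOC][14-26 FREE]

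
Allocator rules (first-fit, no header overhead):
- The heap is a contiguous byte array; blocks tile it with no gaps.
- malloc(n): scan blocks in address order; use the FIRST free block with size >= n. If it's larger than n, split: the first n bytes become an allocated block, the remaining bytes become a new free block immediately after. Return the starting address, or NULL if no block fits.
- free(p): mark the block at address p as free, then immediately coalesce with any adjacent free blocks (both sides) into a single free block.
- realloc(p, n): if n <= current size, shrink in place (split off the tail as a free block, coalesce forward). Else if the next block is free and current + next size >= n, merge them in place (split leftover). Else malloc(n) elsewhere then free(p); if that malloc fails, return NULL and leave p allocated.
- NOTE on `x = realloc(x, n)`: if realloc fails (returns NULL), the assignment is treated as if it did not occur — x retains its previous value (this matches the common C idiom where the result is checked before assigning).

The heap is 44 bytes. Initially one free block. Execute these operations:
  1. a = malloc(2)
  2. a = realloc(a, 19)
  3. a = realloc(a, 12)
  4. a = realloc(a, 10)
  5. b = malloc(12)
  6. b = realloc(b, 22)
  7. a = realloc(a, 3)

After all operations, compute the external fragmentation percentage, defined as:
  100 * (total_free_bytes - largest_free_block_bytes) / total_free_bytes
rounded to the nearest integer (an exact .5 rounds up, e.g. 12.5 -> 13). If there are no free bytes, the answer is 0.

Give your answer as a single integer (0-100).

Op 1: a = malloc(2) -> a = 0; heap: [0-1 ALLOC][2-43 FREE]
Op 2: a = realloc(a, 19) -> a = 0; heap: [0-18 ALLOC][19-43 FREE]
Op 3: a = realloc(a, 12) -> a = 0; heap: [0-11 ALLOC][12-43 FREE]
Op 4: a = realloc(a, 10) -> a = 0; heap: [0-9 ALLOC][10-43 FREE]
Op 5: b = malloc(12) -> b = 10; heap: [0-9 ALLOC][10-21 ALLOC][22-43 FREE]
Op 6: b = realloc(b, 22) -> b = 10; heap: [0-9 ALLOC][10-31 ALLOC][32-43 FREE]
Op 7: a = realloc(a, 3) -> a = 0; heap: [0-2 ALLOC][3-9 FREE][10-31 ALLOC][32-43 FREE]
Free blocks: [7 12] total_free=19 largest=12 -> 100*(19-12)/19 = 700/19 ≈ 36.842 -> rounds to 37

Answer: 37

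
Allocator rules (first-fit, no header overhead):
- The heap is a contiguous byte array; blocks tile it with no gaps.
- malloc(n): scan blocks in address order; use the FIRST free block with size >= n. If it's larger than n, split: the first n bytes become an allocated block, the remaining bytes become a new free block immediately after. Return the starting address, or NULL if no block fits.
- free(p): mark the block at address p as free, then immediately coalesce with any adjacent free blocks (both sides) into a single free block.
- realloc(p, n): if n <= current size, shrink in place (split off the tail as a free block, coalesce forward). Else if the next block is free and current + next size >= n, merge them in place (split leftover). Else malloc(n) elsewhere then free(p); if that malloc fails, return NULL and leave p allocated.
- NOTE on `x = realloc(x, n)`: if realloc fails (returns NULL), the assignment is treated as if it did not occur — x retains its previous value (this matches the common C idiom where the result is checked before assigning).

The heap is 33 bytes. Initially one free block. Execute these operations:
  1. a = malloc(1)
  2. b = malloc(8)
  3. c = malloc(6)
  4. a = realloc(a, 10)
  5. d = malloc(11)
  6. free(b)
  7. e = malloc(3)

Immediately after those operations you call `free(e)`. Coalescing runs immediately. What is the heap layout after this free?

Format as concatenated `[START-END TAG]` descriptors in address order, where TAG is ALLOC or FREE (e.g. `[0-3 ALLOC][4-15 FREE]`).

Answer: [0-8 FREE][9-14 ALLOC][15-24 ALLOC][25-32 FREE]

Derivation:
Op 1: a = malloc(1) -> a = 0; heap: [0-0 ALLOC][1-32 FREE]
Op 2: b = malloc(8) -> b = 1; heap: [0-0 ALLOC][1-8 ALLOC][9-32 FREE]
Op 3: c = malloc(6) -> c = 9; heap: [0-0 ALLOC][1-8 ALLOC][9-14 ALLOC][15-32 FREE]
Op 4: a = realloc(a, 10) -> a = 15; heap: [0-0 FREE][1-8 ALLOC][9-14 ALLOC][15-24 ALLOC][25-32 FREE]
Op 5: d = malloc(11) -> d = NULL; heap: [0-0 FREE][1-8 ALLOC][9-14 ALLOC][15-24 ALLOC][25-32 FREE]
Op 6: free(b) -> (freed b); heap: [0-8 FREE][9-14 ALLOC][15-24 ALLOC][25-32 FREE]
Op 7: e = malloc(3) -> e = 0; heap: [0-2 ALLOC][3-8 FREE][9-14 ALLOC][15-24 ALLOC][25-32 FREE]
free(e): e = 0 -> block [0-2 ALLOC]; mark free, coalesce with adjacent free neighbors -> [0-8 FREE][9-14 ALLOC][15-24 ALLOC][25-32 FREE]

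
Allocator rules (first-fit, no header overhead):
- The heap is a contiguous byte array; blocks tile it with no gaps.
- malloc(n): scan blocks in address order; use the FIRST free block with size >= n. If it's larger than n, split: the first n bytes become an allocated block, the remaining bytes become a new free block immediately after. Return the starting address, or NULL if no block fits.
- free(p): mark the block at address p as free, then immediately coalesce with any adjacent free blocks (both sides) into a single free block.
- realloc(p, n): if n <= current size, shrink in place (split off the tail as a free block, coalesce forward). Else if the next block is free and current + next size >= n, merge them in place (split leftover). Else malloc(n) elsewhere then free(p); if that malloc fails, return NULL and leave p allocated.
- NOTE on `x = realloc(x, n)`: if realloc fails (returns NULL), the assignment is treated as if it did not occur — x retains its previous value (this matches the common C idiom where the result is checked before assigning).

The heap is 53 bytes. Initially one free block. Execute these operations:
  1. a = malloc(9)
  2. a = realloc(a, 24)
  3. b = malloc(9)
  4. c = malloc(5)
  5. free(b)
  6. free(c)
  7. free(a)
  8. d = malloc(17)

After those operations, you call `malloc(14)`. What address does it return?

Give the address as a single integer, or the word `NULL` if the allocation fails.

Answer: 17

Derivation:
Op 1: a = malloc(9) -> a = 0; heap: [0-8 ALLOC][9-52 FREE]
Op 2: a = realloc(a, 24) -> a = 0; heap: [0-23 ALLOC][24-52 FREE]
Op 3: b = malloc(9) -> b = 24; heap: [0-23 ALLOC][24-32 ALLOC][33-52 FREE]
Op 4: c = malloc(5) -> c = 33; heap: [0-23 ALLOC][24-32 ALLOC][33-37 ALLOC][38-52 FREE]
Op 5: free(b) -> (freed b); heap: [0-23 ALLOC][24-32 FREE][33-37 ALLOC][38-52 FREE]
Op 6: free(c) -> (freed c); heap: [0-23 ALLOC][24-52 FREE]
Op 7: free(a) -> (freed a); heap: [0-52 FREE]
Op 8: d = malloc(17) -> d = 0; heap: [0-16 ALLOC][17-52 FREE]
malloc(14): first-fit scan over [0-16 ALLOC][17-52 FREE] -> 17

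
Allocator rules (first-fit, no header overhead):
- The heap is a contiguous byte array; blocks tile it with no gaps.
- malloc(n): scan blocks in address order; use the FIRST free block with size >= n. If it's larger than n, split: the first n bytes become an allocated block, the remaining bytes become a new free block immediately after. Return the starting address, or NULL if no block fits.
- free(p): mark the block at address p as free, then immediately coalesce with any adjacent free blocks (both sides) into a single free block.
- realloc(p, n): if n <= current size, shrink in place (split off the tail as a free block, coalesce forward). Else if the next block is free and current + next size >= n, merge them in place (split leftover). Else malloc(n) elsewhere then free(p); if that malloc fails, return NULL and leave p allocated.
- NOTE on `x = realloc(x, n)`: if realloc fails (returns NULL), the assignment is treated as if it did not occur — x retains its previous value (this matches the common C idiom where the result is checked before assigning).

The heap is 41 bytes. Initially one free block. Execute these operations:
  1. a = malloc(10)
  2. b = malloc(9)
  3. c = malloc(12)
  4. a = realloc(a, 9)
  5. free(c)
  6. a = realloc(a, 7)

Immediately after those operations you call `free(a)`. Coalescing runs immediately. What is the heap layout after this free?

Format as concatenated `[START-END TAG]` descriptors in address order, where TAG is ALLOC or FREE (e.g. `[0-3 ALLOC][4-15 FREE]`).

Answer: [0-9 FREE][10-18 ALLOC][19-40 FREE]

Derivation:
Op 1: a = malloc(10) -> a = 0; heap: [0-9 ALLOC][10-40 FREE]
Op 2: b = malloc(9) -> b = 10; heap: [0-9 ALLOC][10-18 ALLOC][19-40 FREE]
Op 3: c = malloc(12) -> c = 19; heap: [0-9 ALLOC][10-18 ALLOC][19-30 ALLOC][31-40 FREE]
Op 4: a = realloc(a, 9) -> a = 0; heap: [0-8 ALLOC][9-9 FREE][10-18 ALLOC][19-30 ALLOC][31-40 FREE]
Op 5: free(c) -> (freed c); heap: [0-8 ALLOC][9-9 FREE][10-18 ALLOC][19-40 FREE]
Op 6: a = realloc(a, 7) -> a = 0; heap: [0-6 ALLOC][7-9 FREE][10-18 ALLOC][19-40 FREE]
free(a): a = 0 -> block [0-6 ALLOC]; mark free, coalesce with adjacent free neighbors -> [0-9 FREE][10-18 ALLOC][19-40 FREE]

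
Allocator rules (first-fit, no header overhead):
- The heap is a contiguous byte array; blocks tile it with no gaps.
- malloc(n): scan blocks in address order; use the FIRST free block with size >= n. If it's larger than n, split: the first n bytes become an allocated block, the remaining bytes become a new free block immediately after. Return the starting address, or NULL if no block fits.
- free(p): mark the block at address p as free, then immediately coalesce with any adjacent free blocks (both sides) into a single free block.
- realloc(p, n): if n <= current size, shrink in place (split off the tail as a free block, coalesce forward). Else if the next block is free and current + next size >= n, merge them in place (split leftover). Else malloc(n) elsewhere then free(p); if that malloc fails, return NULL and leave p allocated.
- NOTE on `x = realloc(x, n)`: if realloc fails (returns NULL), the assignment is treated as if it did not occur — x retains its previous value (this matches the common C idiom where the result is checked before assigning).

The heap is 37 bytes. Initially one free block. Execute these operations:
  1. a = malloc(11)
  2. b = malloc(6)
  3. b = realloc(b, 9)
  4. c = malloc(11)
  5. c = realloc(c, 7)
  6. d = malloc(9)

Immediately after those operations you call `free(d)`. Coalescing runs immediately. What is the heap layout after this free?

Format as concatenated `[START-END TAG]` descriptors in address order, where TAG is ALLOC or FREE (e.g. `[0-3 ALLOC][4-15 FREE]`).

Answer: [0-10 ALLOC][11-19 ALLOC][20-26 ALLOC][27-36 FREE]

Derivation:
Op 1: a = malloc(11) -> a = 0; heap: [0-10 ALLOC][11-36 FREE]
Op 2: b = malloc(6) -> b = 11; heap: [0-10 ALLOC][11-16 ALLOC][17-36 FREE]
Op 3: b = realloc(b, 9) -> b = 11; heap: [0-10 ALLOC][11-19 ALLOC][20-36 FREE]
Op 4: c = malloc(11) -> c = 20; heap: [0-10 ALLOC][11-19 ALLOC][20-30 ALLOC][31-36 FREE]
Op 5: c = realloc(c, 7) -> c = 20; heap: [0-10 ALLOC][11-19 ALLOC][20-26 ALLOC][27-36 FREE]
Op 6: d = malloc(9) -> d = 27; heap: [0-10 ALLOC][11-19 ALLOC][20-26 ALLOC][27-35 ALLOC][36-36 FREE]
free(d): d = 27 -> block [27-35 ALLOC]; mark free, coalesce with adjacent free neighbors -> [0-10 ALLOC][11-19 ALLOC][20-26 ALLOC][27-36 FREE]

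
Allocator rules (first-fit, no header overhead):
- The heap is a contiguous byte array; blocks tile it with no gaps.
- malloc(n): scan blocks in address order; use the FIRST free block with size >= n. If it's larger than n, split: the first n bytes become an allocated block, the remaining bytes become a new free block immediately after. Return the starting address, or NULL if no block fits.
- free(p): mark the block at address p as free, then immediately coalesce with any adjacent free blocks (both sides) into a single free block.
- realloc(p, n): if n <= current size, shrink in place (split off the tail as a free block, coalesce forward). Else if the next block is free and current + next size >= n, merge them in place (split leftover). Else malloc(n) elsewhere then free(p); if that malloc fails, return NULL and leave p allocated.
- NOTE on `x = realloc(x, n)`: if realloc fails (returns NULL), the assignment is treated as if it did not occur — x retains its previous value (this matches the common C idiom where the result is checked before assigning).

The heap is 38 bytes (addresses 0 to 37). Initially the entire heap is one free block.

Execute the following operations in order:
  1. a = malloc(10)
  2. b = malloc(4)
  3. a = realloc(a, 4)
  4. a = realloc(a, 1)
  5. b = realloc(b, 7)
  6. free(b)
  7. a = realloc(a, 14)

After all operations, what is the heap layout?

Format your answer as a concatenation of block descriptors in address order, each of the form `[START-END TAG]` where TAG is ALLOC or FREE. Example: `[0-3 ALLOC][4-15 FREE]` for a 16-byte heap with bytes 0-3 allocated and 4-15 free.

Op 1: a = malloc(10) -> a = 0; heap: [0-9 ALLOC][10-37 FREE]
Op 2: b = malloc(4) -> b = 10; heap: [0-9 ALLOC][10-13 ALLOC][14-37 FREE]
Op 3: a = realloc(a, 4) -> a = 0; heap: [0-3 ALLOC][4-9 FREE][10-13 ALLOC][14-37 FREE]
Op 4: a = realloc(a, 1) -> a = 0; heap: [0-0 ALLOC][1-9 FREE][10-13 ALLOC][14-37 FREE]
Op 5: b = realloc(b, 7) -> b = 10; heap: [0-0 ALLOC][1-9 FREE][10-16 ALLOC][17-37 FREE]
Op 6: free(b) -> (freed b); heap: [0-0 ALLOC][1-37 FREE]
Op 7: a = realloc(a, 14) -> a = 0; heap: [0-13 ALLOC][14-37 FREE]

Answer: [0-13 ALLOC][14-37 FREE]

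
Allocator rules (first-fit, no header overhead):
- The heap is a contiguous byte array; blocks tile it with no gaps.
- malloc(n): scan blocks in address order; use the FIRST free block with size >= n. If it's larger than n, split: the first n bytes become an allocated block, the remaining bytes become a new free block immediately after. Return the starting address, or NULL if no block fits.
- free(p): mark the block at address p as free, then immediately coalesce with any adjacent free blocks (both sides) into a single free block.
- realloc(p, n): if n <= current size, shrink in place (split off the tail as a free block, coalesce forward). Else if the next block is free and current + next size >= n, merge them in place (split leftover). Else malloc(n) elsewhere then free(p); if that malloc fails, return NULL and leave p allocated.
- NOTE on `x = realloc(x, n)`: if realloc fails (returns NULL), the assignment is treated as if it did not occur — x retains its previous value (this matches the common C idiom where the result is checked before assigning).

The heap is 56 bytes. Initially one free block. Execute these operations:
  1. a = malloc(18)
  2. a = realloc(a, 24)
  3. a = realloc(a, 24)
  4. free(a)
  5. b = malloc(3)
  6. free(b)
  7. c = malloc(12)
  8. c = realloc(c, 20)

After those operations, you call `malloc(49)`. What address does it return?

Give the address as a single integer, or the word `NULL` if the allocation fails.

Answer: NULL

Derivation:
Op 1: a = malloc(18) -> a = 0; heap: [0-17 ALLOC][18-55 FREE]
Op 2: a = realloc(a, 24) -> a = 0; heap: [0-23 ALLOC][24-55 FREE]
Op 3: a = realloc(a, 24) -> a = 0; heap: [0-23 ALLOC][24-55 FREE]
Op 4: free(a) -> (freed a); heap: [0-55 FREE]
Op 5: b = malloc(3) -> b = 0; heap: [0-2 ALLOC][3-55 FREE]
Op 6: free(b) -> (freed b); heap: [0-55 FREE]
Op 7: c = malloc(12) -> c = 0; heap: [0-11 ALLOC][12-55 FREE]
Op 8: c = realloc(c, 20) -> c = 0; heap: [0-19 ALLOC][20-55 FREE]
malloc(49): first-fit scan over [0-19 ALLOC][20-55 FREE] -> NULL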